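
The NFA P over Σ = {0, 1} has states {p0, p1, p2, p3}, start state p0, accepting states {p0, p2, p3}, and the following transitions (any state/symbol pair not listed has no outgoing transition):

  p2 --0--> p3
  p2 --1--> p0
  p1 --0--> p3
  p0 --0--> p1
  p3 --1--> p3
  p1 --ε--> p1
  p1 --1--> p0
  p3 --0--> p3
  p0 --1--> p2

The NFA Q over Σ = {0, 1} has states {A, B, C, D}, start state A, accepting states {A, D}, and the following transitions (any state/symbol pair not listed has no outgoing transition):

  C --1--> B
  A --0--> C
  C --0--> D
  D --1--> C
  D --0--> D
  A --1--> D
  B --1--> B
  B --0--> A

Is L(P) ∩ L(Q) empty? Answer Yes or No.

The empty string ε is accepted by both P and Q.
Hence L(P) ∩ L(Q) ≠ ∅.

No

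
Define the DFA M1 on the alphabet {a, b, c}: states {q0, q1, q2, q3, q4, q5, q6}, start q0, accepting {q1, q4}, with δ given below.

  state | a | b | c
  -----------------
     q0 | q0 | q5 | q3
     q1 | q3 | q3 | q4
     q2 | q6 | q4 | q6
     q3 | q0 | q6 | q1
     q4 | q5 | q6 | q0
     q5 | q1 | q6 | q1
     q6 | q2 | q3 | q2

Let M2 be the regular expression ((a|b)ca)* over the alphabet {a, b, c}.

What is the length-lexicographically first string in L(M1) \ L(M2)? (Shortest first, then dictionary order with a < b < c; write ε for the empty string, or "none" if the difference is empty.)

The string ba is accepted by M1 but not by M2.
No shorter string lies in the difference, and ba is the lexicographically first length-2 string in L(M1) \ L(M2).

ba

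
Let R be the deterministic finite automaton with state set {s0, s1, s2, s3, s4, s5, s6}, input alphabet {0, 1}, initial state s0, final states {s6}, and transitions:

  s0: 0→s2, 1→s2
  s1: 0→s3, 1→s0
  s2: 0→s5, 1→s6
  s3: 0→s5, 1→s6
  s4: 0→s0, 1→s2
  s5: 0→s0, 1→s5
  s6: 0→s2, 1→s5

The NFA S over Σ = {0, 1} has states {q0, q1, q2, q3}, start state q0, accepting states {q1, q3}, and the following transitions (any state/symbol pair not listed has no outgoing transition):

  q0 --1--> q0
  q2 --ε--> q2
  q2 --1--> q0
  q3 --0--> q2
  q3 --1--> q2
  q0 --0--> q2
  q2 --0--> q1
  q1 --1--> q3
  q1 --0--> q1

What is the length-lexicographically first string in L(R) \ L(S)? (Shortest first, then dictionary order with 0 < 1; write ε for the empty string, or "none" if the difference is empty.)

The string 01 is accepted by R but not by S.
No shorter string lies in the difference, and 01 is the lexicographically first length-2 string in L(R) \ L(S).

01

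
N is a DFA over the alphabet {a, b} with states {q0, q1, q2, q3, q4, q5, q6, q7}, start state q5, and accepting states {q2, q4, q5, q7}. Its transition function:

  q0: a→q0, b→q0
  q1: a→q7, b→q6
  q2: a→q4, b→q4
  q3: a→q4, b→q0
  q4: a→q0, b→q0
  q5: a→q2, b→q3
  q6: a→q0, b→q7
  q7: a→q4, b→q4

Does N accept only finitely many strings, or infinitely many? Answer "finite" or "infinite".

The useful states (reachable from q5 and able to reach an accepting state) are {q2, q3, q4, q5}.
Restricted to these states the transition graph has no cycle, so every accepting path has bounded length and L is finite.

finite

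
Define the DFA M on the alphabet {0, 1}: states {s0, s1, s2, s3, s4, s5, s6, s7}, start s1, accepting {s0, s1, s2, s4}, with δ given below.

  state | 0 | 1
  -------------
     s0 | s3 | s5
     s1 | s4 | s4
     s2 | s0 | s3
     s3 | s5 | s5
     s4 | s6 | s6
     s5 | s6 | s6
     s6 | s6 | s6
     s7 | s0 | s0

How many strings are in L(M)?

3

The useful subgraph on states {s1, s4} is acyclic, so L(M) is finite; the longest accepting path visits 2 useful states, giving maximum string length 1.
Counting accepting paths from s1 by length: 1 of length 0, 2 of length 1. Total 3.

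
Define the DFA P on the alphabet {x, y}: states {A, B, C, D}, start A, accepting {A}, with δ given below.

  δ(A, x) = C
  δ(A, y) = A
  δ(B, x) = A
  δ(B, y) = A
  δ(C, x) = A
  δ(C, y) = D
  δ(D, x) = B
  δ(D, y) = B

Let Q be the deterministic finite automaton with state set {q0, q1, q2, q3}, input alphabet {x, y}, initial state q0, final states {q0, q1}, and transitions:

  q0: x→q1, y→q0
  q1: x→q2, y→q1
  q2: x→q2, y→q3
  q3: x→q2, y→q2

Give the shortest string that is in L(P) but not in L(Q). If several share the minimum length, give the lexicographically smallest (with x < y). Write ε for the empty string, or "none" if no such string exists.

xx

The string xx is accepted by P but not by Q.
No shorter string lies in the difference, and xx is the lexicographically first length-2 string in L(P) \ L(Q).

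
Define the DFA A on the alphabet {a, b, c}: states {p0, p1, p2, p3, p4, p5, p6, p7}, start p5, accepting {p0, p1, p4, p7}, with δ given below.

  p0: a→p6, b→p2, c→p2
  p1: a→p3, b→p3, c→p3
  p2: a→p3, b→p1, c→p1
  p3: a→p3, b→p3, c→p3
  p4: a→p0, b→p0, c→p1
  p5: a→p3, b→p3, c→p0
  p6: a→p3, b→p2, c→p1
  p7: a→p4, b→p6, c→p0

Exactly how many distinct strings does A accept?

8

The useful subgraph on states {p0, p1, p2, p5, p6} is acyclic, so L(A) is finite; the longest accepting path visits 5 useful states, giving maximum string length 4.
Counting accepting paths from p5 by length: 1 of length 1, 5 of length 3, 2 of length 4. Total 8.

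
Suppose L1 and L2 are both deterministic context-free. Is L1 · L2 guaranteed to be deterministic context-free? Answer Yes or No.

Take L₁ = {ε, c} (finite, hence regular and DCFL) and L₂ = {c aⁿbⁿ : n≥0} ∪ {cc aⁿb²ⁿ : n≥0} (a DCFL: the number of leading c's tells the DPDA whether to pop one stack symbol per b or per two b's). Then L₁L₂ ∩ cca⁺b* = {cc aⁿbⁿ : n≥1} ∪ {cc aⁿb²ⁿ : n≥1}. If L₁L₂ were a DCFL, so would be this intersection with a regular set, and a DPDA for it started from its configuration after reading cc would accept {aⁿbⁿ : n≥1} ∪ {aⁿb²ⁿ : n≥1}, which no deterministic PDA accepts (a DPDA for it would have a single run on aⁿb²ⁿ, accepting after the prefix aⁿbⁿ and accepting again after n more b's; an ordinary PDA that simulates it on a's and b's and, at any moment when it is accepting, may switch to reading only a fresh letter d while feeding each d to the simulation as a b, would accept aⁱbʲdᵏ (k≥1) exactly when both aⁱbʲ and aⁱbʲ⁺ᵏ are in the language, i.e. its language intersected with the regular set a*b*d⁺ would be exactly {aⁿbⁿdⁿ : n≥1} — impossible, since context-free languages are closed under intersection with regular sets and {aⁿbⁿdⁿ} is not context-free). Hence L₁L₂ is not a DCFL.

No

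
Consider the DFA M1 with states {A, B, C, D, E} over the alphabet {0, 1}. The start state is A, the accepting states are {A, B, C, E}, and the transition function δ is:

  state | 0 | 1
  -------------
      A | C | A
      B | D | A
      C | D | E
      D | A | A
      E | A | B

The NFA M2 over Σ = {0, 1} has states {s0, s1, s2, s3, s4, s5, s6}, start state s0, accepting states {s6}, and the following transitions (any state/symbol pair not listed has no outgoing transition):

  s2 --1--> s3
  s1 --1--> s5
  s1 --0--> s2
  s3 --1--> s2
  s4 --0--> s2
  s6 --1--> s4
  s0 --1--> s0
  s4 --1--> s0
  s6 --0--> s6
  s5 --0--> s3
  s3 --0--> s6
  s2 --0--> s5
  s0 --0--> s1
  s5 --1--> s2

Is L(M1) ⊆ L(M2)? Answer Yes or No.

The empty string ε is in L(M1) but not in L(M2).
So L(M1) ⊄ L(M2).

No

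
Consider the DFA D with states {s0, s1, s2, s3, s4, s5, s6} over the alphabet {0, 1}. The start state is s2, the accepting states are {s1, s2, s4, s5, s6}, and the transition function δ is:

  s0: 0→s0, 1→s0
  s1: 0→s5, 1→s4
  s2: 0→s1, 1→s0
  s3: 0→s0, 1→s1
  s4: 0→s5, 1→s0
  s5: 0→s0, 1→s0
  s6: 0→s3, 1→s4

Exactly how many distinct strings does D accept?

The useful subgraph on states {s1, s2, s4, s5} is acyclic, so L(D) is finite; the longest accepting path visits 4 useful states, giving maximum string length 3.
Counting accepting paths from s2 by length: 1 of length 0, 1 of length 1, 2 of length 2, 1 of length 3. Total 5.

5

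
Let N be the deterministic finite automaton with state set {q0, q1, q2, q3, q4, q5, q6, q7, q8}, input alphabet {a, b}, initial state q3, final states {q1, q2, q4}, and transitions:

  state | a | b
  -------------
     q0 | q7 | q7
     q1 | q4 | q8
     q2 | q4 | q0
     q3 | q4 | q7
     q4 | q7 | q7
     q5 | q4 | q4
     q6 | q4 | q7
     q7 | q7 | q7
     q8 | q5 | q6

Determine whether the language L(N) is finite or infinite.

The useful states (reachable from q3 and able to reach an accepting state) are {q3, q4}.
Restricted to these states the transition graph has no cycle, so every accepting path has bounded length and L is finite.

finite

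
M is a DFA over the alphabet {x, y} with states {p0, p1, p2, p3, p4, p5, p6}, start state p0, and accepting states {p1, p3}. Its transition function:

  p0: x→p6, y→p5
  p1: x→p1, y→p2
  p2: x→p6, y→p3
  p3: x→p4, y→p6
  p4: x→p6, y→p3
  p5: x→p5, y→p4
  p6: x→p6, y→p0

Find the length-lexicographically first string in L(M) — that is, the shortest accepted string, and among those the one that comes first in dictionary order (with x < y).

yyy

A breadth-first search from p0 reaches an accepting state first via the path p0 → p5 → p4 → p3 on input yyy.
No string of length < 3 is accepted (BFS exhausts all shorter strings without reaching an accepting state), and yyy is the lexicographically least accepting string of length 3.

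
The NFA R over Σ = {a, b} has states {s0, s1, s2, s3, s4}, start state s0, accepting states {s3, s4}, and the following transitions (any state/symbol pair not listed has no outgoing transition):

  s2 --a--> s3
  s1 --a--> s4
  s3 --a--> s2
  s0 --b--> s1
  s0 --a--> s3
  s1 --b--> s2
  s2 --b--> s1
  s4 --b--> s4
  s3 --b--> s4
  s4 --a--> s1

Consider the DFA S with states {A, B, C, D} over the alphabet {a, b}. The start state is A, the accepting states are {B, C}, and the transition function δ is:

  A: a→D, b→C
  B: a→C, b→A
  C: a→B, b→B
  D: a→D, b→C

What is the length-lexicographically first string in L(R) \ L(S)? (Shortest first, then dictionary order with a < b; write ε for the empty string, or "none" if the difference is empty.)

The string a is accepted by R but not by S.
No shorter string lies in the difference, and a is the lexicographically first length-1 string in L(R) \ L(S).

a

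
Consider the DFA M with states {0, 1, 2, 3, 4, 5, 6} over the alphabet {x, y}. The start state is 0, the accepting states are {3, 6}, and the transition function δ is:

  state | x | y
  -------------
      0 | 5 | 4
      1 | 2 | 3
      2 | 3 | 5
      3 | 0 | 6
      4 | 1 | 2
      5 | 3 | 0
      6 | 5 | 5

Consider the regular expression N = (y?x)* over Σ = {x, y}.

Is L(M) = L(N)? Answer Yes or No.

The string xxy is accepted by M but rejected by N.
So L(M) ≠ L(N).

No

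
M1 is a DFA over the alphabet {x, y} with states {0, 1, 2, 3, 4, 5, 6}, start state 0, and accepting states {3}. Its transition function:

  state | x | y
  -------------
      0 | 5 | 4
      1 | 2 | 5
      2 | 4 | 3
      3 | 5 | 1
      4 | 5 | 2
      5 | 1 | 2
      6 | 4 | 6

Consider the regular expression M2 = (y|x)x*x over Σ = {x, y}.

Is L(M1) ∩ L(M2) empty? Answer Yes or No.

Yes

Converting the expression M2 to a DFA (subset construction, then merging equivalent states) gives the minimal DFA with states {r0, r1, r2, r3}, start state r0, accepting states {r2} and transitions r0: x→r1, y→r1; r1: x→r2, y→r3; r2: x→r2, y→r3; r3: x→r3, y→r3.
Exploring the product automaton M1 × M2 from the start pair (0, r0), following both machines on each input symbol, reaches 12 state pairs: (0, r0), (5, r1), (4, r1), (1, r2), (2, r3), (5, r2), (2, r2), (5, r3), (4, r3), (3, r3), (4, r2), (1, r3).
M1 accepts in {3} and M2 accepts in {r2}; no reachable pair has both components accepting, so no string drives both machines to acceptance simultaneously and L(M1) ∩ L(M2) = ∅.
So no string is accepted by both, and the intersection is empty.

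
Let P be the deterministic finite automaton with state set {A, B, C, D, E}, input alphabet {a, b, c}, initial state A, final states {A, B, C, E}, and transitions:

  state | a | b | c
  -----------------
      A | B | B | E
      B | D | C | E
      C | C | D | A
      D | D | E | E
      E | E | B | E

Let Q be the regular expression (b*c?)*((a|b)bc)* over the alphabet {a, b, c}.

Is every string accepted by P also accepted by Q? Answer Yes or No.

No

The string a is in L(P) but not in L(Q).
So L(P) ⊄ L(Q).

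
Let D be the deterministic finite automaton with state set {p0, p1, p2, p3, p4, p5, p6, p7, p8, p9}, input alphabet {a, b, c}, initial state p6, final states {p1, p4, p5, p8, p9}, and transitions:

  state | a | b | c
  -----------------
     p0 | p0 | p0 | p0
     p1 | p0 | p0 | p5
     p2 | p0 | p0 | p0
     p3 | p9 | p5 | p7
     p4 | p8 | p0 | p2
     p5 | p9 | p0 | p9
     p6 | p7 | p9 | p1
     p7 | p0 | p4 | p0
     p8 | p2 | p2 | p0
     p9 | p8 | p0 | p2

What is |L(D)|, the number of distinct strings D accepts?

The useful subgraph on states {p1, p4, p5, p6, p7, p8, p9} is acyclic, so L(D) is finite; the longest accepting path visits 5 useful states, giving maximum string length 4.
Counting accepting paths from p6 by length: 2 of length 1, 3 of length 2, 3 of length 3, 2 of length 4. Total 10.

10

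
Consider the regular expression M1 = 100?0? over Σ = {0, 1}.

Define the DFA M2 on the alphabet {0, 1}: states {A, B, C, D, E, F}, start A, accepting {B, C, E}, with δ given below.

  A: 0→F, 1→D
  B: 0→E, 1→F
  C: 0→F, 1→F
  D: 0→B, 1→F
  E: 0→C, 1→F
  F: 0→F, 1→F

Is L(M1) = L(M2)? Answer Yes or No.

Yes

Converting the expression M1 to a DFA (subset construction, then merging equivalent states) gives the minimal DFA with states {r0, r1, r2, r3, r4, r5}, start state r0, accepting states {r3, r4, r5} and transitions r0: 0→r1, 1→r2; r1: 0→r1, 1→r1; r2: 0→r3, 1→r1; r3: 0→r4, 1→r1; r4: 0→r5, 1→r1; r5: 0→r1, 1→r1.
Exploring the product automaton M1 × M2 from the start pair (r0, A), following both machines on each input symbol, reaches 6 state pairs: (r0, A), (r1, F), (r2, D), (r3, B), (r4, E), (r5, C).
M1 accepts in {r3, r4, r5} and M2 accepts in {B, C, E}. In every reachable pair the two components are either both accepting — (r3, B), (r4, E), (r5, C) — or both non-accepting, so no string is accepted by exactly one of the machines: L(M1) \ L(M2) and L(M2) \ L(M1) are both empty.
Hence every string is accepted by M1 iff it is accepted by M2, and the two languages coincide.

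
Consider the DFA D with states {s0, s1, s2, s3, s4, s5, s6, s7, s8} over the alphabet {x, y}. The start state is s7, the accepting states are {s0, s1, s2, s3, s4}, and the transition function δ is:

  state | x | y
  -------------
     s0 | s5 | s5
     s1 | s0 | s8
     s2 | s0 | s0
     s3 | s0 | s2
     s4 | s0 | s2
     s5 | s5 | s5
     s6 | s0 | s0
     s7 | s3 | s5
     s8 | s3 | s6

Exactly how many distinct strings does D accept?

5

The useful subgraph on states {s0, s2, s3, s7} is acyclic, so L(D) is finite; the longest accepting path visits 4 useful states, giving maximum string length 3.
Counting accepting paths from s7 by length: 1 of length 1, 2 of length 2, 2 of length 3. Total 5.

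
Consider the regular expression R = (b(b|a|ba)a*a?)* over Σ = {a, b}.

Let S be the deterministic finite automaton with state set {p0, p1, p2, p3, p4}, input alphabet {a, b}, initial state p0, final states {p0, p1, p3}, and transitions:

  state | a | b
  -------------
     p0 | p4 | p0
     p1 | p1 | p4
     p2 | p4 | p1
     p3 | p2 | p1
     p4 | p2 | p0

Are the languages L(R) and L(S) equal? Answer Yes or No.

No

The string ba is accepted by R but rejected by S.
So L(R) ≠ L(S).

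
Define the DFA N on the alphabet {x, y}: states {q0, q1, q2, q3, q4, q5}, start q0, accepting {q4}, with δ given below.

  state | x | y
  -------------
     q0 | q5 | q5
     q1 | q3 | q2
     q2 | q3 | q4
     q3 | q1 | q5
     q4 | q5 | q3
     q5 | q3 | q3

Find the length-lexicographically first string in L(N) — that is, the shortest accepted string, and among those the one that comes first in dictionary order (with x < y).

A breadth-first search from q0 reaches an accepting state first via the path q0 → q5 → q3 → q1 → q2 → q4 on input xxxyy.
No string of length < 5 is accepted (BFS exhausts all shorter strings without reaching an accepting state), and xxxyy is the lexicographically least accepting string of length 5.

xxxyy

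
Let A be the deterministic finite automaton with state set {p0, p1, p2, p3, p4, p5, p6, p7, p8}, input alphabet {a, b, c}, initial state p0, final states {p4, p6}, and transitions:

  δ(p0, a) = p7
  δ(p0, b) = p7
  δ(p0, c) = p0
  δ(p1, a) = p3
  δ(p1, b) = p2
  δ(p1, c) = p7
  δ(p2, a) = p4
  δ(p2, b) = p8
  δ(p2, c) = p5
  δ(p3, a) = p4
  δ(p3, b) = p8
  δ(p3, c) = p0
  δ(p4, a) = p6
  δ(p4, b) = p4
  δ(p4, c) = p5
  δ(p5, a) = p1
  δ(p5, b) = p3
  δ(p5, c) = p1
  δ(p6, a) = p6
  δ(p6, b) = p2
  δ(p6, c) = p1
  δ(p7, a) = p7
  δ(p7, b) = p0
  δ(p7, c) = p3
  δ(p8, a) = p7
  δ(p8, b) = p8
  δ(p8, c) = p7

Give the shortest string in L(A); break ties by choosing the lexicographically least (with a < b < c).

aca

A breadth-first search from p0 reaches an accepting state first via the path p0 → p7 → p3 → p4 on input aca.
No string of length < 3 is accepted (BFS exhausts all shorter strings without reaching an accepting state), and aca is the lexicographically least accepting string of length 3.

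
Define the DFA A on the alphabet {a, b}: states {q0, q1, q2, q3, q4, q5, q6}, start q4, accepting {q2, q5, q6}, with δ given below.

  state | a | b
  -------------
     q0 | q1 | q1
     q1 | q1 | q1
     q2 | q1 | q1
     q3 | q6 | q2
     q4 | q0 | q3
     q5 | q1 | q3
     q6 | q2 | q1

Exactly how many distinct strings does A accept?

The useful subgraph on states {q2, q3, q4, q6} is acyclic, so L(A) is finite; the longest accepting path visits 4 useful states, giving maximum string length 3.
Counting accepting paths from q4 by length: 2 of length 2, 1 of length 3. Total 3.

3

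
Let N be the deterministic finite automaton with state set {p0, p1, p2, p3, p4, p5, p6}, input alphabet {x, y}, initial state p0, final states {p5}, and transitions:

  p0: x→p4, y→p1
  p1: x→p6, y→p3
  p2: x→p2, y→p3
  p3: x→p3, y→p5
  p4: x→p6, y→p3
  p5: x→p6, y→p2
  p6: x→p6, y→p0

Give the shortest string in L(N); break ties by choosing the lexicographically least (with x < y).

xyy

A breadth-first search from p0 reaches an accepting state first via the path p0 → p4 → p3 → p5 on input xyy.
No string of length < 3 is accepted (BFS exhausts all shorter strings without reaching an accepting state), and xyy is the lexicographically least accepting string of length 3.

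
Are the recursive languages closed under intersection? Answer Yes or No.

Run both deciders on the input and accept iff both accept; the combined machine always halts.
So the recursive languages are closed under intersection.

Yes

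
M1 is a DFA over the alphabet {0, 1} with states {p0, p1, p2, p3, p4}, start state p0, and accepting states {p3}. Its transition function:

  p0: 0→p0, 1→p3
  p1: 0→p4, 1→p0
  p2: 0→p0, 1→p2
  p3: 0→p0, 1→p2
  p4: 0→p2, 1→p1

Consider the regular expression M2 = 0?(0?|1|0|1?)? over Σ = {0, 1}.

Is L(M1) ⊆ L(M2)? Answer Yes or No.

The string 001 is in L(M1) but not in L(M2).
So L(M1) ⊄ L(M2).

No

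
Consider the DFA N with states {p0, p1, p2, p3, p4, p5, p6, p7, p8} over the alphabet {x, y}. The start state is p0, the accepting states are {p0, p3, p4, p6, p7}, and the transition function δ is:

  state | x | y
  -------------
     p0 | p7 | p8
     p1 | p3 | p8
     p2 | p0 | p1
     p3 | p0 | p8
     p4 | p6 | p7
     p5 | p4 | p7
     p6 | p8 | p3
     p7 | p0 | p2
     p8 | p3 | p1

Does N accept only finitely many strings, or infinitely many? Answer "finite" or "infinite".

State p8 is reachable from the start and can reach an accepting state, and it lies on the cycle p8 → p1 → p8.
Traversing that cycle any number of times yields accepted strings of unbounded length, so the language is infinite.

infinite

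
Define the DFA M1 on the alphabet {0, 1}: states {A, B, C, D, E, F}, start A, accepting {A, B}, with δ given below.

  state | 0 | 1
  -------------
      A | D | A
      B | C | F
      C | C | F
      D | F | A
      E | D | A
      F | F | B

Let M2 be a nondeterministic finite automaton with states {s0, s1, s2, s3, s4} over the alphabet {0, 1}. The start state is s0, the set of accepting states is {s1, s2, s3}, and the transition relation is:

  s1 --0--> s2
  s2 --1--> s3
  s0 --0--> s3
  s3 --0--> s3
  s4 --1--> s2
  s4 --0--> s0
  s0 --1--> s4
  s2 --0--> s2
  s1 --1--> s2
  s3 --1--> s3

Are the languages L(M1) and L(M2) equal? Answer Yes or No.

The empty string ε is accepted by M1 but rejected by M2.
So L(M1) ≠ L(M2).

No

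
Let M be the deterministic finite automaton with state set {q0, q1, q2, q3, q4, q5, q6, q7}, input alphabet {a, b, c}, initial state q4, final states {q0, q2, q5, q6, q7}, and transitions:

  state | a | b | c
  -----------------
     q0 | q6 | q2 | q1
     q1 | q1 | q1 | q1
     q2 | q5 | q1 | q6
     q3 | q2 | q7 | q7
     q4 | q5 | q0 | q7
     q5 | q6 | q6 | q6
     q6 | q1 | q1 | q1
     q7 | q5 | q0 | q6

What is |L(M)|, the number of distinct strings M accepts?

26

The useful subgraph on states {q0, q2, q4, q5, q6, q7} is acyclic, so L(M) is finite; the longest accepting path visits 6 useful states, giving maximum string length 5.
Counting accepting paths from q4 by length: 3 of length 1, 8 of length 2, 7 of length 3, 5 of length 4, 3 of length 5. Total 26.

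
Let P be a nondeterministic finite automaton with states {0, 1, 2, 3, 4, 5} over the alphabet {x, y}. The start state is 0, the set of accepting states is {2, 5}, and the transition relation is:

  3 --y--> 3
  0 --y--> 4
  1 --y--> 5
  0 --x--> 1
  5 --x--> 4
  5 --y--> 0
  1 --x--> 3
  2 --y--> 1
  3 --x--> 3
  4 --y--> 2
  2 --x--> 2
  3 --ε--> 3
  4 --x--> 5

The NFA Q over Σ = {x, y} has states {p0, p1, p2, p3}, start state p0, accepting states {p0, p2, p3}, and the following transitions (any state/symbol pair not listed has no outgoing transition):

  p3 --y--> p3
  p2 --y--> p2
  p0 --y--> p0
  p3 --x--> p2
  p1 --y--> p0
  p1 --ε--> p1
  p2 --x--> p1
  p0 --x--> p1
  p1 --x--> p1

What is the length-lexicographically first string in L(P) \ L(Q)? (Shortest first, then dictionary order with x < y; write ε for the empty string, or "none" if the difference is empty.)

yx

The string yx is accepted by P but not by Q.
No shorter string lies in the difference, and yx is the lexicographically first length-2 string in L(P) \ L(Q).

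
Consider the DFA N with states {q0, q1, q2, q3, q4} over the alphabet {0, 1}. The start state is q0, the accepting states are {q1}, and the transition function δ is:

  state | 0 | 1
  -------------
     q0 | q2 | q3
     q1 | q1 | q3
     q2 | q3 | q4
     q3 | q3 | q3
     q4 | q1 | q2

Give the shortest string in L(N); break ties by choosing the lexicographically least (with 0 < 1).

010

A breadth-first search from q0 reaches an accepting state first via the path q0 → q2 → q4 → q1 on input 010.
No string of length < 3 is accepted (BFS exhausts all shorter strings without reaching an accepting state), and 010 is the lexicographically least accepting string of length 3.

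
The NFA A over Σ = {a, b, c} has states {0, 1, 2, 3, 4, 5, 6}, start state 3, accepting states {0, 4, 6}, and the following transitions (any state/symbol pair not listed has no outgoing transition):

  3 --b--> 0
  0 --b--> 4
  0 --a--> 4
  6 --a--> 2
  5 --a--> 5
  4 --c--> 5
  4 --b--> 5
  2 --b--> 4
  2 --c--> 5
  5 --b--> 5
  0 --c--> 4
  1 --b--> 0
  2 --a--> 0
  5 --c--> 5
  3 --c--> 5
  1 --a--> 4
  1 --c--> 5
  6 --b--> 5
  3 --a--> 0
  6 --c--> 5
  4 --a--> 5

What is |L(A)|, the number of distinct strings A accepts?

The useful subgraph on states {0, 3, 4} is acyclic, so L(A) is finite; the longest accepting path visits 3 useful states, giving maximum string length 2.
Counting accepting paths from 3 by length: 2 of length 1, 6 of length 2. Total 8.

8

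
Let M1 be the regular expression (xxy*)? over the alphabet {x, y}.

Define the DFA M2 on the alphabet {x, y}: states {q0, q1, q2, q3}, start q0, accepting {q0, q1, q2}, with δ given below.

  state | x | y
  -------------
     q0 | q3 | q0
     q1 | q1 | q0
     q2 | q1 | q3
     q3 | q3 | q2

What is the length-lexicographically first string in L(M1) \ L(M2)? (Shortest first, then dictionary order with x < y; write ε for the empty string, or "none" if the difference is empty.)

xx

The string xx is accepted by M1 but not by M2.
No shorter string lies in the difference, and xx is the lexicographically first length-2 string in L(M1) \ L(M2).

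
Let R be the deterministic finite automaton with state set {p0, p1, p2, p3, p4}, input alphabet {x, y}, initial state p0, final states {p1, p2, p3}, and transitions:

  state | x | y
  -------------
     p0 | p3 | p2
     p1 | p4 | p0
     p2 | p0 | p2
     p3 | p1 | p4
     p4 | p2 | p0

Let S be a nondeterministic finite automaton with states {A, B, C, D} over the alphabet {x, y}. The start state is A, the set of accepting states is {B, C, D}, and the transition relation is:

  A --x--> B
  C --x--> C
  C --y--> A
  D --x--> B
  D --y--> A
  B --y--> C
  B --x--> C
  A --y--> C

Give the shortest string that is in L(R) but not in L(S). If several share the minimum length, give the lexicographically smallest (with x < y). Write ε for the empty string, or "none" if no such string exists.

yy

The string yy is accepted by R but not by S.
No shorter string lies in the difference, and yy is the lexicographically first length-2 string in L(R) \ L(S).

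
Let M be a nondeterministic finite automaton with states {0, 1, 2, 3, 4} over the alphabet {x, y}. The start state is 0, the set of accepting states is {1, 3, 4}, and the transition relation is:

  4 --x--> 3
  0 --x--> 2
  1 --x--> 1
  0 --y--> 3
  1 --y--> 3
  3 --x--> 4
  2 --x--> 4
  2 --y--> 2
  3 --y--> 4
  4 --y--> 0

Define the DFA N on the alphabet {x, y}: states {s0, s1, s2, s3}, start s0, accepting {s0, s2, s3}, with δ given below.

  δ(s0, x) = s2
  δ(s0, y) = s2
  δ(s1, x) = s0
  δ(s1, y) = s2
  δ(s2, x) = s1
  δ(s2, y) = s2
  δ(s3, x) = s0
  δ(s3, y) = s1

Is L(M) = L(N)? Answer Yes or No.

The string xx is accepted by M but rejected by N.
So L(M) ≠ L(N).

No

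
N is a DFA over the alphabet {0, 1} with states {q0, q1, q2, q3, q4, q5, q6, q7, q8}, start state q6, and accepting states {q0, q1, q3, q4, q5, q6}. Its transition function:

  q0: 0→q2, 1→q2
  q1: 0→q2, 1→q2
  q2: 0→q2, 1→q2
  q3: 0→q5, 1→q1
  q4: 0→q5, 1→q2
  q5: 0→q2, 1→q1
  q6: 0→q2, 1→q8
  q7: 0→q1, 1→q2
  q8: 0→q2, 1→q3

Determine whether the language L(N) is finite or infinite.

The useful states (reachable from q6 and able to reach an accepting state) are {q1, q3, q5, q6, q8}.
Restricted to these states the transition graph has no cycle, so every accepting path has bounded length and L is finite.

finite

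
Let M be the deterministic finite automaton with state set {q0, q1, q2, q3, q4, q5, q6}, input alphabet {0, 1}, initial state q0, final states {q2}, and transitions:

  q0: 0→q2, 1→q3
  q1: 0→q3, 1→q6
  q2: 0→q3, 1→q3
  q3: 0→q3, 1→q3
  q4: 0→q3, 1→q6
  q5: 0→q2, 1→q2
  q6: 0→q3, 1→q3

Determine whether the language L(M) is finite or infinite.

The useful states (reachable from q0 and able to reach an accepting state) are {q0, q2}.
Restricted to these states the transition graph has no cycle, so every accepting path has bounded length and L is finite.

finite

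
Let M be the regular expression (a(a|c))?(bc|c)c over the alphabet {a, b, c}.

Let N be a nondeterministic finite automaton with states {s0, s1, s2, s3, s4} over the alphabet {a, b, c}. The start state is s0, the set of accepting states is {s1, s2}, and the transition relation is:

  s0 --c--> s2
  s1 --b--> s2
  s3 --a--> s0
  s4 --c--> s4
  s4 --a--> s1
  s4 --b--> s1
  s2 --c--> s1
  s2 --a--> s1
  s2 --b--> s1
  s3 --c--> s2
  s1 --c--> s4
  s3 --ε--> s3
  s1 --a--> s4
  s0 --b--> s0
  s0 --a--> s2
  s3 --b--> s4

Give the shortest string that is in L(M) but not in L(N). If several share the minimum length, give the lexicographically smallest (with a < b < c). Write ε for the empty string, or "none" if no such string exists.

aacc

The string aacc is accepted by M but not by N.
No shorter string lies in the difference, and aacc is the lexicographically first length-4 string in L(M) \ L(N).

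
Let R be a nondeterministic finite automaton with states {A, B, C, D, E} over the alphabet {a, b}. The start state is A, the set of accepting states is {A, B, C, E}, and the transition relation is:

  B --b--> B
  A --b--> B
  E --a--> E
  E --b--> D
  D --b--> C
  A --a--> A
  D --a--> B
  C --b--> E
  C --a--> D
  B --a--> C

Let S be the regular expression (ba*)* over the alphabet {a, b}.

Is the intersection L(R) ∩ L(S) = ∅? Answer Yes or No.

No

The empty string ε is accepted by both R and S.
Hence L(R) ∩ L(S) ≠ ∅.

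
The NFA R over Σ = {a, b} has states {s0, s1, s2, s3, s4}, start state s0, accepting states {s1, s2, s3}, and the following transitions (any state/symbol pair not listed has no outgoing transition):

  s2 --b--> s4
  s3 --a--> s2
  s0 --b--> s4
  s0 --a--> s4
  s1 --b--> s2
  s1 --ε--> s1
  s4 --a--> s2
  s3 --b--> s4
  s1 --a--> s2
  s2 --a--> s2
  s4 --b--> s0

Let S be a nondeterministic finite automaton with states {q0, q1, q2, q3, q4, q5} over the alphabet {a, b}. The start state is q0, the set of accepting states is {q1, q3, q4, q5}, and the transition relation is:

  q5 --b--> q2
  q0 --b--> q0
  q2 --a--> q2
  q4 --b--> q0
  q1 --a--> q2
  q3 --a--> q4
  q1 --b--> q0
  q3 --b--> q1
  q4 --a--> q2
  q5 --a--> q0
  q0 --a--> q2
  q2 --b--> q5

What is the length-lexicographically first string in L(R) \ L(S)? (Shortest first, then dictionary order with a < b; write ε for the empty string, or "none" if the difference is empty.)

aa

The string aa is accepted by R but not by S.
No shorter string lies in the difference, and aa is the lexicographically first length-2 string in L(R) \ L(S).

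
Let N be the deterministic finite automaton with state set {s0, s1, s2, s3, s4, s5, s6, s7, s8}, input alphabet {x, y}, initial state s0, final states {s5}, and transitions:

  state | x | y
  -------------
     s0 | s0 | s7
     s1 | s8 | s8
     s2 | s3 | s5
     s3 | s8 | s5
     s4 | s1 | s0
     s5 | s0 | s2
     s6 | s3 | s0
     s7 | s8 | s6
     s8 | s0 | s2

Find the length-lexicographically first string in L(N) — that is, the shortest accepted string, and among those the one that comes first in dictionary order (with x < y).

A breadth-first search from s0 reaches an accepting state first via the path s0 → s7 → s8 → s2 → s5 on input yxyy.
No string of length < 4 is accepted (BFS exhausts all shorter strings without reaching an accepting state), and yxyy is the lexicographically least accepting string of length 4.

yxyy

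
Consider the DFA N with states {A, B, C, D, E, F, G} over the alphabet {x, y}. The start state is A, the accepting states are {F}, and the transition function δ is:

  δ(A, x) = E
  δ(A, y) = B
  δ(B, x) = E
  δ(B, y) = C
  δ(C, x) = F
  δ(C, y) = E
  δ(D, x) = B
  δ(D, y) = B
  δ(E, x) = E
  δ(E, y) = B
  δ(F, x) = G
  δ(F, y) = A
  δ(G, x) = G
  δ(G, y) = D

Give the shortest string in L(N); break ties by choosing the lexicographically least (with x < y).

yyx

A breadth-first search from A reaches an accepting state first via the path A → B → C → F on input yyx.
No string of length < 3 is accepted (BFS exhausts all shorter strings without reaching an accepting state), and yyx is the lexicographically least accepting string of length 3.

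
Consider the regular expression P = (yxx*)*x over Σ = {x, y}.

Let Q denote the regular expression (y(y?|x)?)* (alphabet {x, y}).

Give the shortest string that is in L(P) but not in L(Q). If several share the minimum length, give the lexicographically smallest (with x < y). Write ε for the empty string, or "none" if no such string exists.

The string x is accepted by P but not by Q.
No shorter string lies in the difference, and x is the lexicographically first length-1 string in L(P) \ L(Q).

x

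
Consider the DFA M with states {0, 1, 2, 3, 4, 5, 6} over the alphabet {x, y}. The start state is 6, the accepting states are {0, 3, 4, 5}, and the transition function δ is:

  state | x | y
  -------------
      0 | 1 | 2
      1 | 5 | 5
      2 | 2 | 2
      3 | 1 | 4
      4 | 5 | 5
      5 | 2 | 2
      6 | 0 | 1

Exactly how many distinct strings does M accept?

5

The useful subgraph on states {0, 1, 5, 6} is acyclic, so L(M) is finite; the longest accepting path visits 4 useful states, giving maximum string length 3.
Counting accepting paths from 6 by length: 1 of length 1, 2 of length 2, 2 of length 3. Total 5.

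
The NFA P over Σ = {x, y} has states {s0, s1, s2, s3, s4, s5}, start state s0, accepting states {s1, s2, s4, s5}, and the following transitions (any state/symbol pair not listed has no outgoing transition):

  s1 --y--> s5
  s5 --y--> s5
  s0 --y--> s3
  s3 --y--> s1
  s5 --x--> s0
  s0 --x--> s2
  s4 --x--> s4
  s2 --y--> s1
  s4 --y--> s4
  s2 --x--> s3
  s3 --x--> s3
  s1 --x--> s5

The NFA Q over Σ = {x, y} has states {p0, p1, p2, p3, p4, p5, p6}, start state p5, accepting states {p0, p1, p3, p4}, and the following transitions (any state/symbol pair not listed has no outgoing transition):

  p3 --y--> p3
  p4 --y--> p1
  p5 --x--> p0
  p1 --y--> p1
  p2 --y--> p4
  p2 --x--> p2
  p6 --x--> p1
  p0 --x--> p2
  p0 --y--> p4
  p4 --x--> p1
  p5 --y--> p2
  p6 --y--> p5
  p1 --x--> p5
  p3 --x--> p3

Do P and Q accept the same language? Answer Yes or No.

Yes

Exploring the product automaton P × Q from the start pair (s0, p5), following both machines on each input symbol, reaches 5 state pairs: (s0, p5), (s2, p0), (s3, p2), (s1, p4), (s5, p1).
P accepts in {s1, s2, s4, s5} and Q accepts in {p0, p1, p3, p4}. In every reachable pair the two components are either both accepting — (s2, p0), (s1, p4), (s5, p1) — or both non-accepting, so no string is accepted by exactly one of the machines: L(P) \ L(Q) and L(Q) \ L(P) are both empty.
Hence every string is accepted by P iff it is accepted by Q, and the two languages coincide.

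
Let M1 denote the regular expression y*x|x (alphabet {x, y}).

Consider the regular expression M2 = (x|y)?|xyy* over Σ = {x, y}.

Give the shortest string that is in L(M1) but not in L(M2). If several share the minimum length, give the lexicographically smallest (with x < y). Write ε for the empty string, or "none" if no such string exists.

The string yx is accepted by M1 but not by M2.
No shorter string lies in the difference, and yx is the lexicographically first length-2 string in L(M1) \ L(M2).

yx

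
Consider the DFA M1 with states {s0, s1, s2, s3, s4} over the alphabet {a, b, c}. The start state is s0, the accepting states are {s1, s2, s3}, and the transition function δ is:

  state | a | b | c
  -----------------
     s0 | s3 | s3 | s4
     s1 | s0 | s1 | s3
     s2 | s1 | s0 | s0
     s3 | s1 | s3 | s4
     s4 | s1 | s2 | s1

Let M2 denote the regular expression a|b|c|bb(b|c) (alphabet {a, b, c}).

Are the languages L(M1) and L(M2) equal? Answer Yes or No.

No

The string aa is accepted by M1 but rejected by M2.
So L(M1) ≠ L(M2).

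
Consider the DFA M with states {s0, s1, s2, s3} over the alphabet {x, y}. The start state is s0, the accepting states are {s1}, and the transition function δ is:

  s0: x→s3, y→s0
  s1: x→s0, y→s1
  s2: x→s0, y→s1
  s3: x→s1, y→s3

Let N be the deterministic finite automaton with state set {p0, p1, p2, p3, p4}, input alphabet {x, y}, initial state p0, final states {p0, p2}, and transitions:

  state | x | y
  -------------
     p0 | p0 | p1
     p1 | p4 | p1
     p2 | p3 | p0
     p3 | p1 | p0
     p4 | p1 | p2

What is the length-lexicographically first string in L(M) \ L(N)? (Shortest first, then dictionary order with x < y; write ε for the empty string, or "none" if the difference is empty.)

xxy

The string xxy is accepted by M but not by N.
No shorter string lies in the difference, and xxy is the lexicographically first length-3 string in L(M) \ L(N).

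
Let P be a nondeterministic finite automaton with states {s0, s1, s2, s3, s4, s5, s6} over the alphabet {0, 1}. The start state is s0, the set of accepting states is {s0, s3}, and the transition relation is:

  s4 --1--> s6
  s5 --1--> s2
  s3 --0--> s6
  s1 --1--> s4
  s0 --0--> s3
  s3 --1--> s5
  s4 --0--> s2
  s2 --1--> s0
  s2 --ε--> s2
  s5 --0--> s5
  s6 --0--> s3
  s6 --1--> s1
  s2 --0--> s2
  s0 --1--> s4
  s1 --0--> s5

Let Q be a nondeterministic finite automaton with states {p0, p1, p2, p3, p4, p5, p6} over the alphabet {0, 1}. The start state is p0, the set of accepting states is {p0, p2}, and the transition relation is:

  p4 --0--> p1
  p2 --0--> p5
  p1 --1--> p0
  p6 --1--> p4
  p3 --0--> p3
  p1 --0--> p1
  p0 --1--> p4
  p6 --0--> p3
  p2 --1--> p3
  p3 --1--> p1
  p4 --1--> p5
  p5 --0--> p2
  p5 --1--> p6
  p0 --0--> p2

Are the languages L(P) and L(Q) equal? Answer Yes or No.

Exploring the product automaton P × Q from the start pair (s0, p0), following both machines on each input symbol, reaches 7 state pairs: (s0, p0), (s3, p2), (s4, p4), (s6, p5), (s5, p3), (s2, p1), (s1, p6).
P accepts in {s0, s3} and Q accepts in {p0, p2}. In every reachable pair the two components are either both accepting — (s0, p0), (s3, p2) — or both non-accepting, so no string is accepted by exactly one of the machines: L(P) \ L(Q) and L(Q) \ L(P) are both empty.
Hence every string is accepted by P iff it is accepted by Q, and the two languages coincide.

Yes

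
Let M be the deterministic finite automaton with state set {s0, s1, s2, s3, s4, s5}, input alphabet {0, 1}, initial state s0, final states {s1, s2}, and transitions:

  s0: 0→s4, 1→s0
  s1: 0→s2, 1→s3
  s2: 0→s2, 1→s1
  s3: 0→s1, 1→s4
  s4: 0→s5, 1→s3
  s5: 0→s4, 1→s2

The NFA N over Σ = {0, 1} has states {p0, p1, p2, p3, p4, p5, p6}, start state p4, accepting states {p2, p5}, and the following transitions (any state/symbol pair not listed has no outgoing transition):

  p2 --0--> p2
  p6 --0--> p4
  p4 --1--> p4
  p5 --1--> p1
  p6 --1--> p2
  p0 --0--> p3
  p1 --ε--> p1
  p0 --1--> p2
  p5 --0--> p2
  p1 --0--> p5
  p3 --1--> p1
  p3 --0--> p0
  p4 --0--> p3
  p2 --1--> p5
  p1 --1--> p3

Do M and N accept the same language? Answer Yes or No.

Yes

Exploring the product automaton M × N from the start pair (s0, p4), following both machines on each input symbol, reaches 6 state pairs: (s0, p4), (s4, p3), (s5, p0), (s3, p1), (s2, p2), (s1, p5).
M accepts in {s1, s2} and N accepts in {p2, p5}. In every reachable pair the two components are either both accepting — (s2, p2), (s1, p5) — or both non-accepting, so no string is accepted by exactly one of the machines: L(M) \ L(N) and L(N) \ L(M) are both empty.
Hence every string is accepted by M iff it is accepted by N, and the two languages coincide.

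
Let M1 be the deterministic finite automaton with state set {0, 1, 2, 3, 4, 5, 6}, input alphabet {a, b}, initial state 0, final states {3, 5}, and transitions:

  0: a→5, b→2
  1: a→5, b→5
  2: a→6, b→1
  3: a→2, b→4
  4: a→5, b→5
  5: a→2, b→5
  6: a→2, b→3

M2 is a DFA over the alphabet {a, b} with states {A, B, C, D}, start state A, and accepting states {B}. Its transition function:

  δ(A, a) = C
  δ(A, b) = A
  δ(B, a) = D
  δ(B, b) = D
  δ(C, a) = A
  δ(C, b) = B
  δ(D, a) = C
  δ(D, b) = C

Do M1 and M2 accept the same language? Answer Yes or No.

The string a is accepted by M1 but rejected by M2.
So L(M1) ≠ L(M2).

No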